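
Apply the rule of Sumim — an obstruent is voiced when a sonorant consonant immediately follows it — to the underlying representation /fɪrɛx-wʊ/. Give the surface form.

[fɪrɛɣwʊ]

The rule targets /x/ (voiceless velar fricative), which sits before the trigger /w/ (voiced).
Changing only its voicing to voiced gives [ɣ] — the voiced velar fricative.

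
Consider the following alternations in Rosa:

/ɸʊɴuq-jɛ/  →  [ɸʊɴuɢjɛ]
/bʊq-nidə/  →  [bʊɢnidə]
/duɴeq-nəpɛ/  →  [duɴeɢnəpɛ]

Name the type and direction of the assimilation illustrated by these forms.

regressive voicing assimilation

Underlying /q/ is realised as [ɢ] next to /j/; /j/ itself does not change.
/q/ is voiceless while /j/ is voiced; the output [ɢ] is voiced, matching the trigger — so the feature that spreads is voicing.
Place and manner are unchanged, so the assimilation is partial, not total.
The same holds elsewhere in the data: /q/ → [ɢ] before /n/ (voiceless → voiced, matching voiced) — only voicing changes, and always toward the following segment.
The trigger is the following segment, so the direction is regressive (anticipatory).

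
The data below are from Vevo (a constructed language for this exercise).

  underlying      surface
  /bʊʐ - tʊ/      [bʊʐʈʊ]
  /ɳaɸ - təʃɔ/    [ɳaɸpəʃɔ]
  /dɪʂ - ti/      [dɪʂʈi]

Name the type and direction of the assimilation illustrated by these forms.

progressive place assimilation

Comparing underlying and surface forms, /t/ → [ʈ] is the alternation; the neighbouring /ʐ/ is constant.
The change alveolar → retroflex matches the place of the preceding /ʐ/, identifying this as place assimilation.
Manner and voice are unchanged, so the assimilation is partial, not total.
The other alternating forms pattern the same way: /t/ → [p] after /ɸ/ (alveolar → bilabial, matching bilabial); /t/ → [ʈ] after /ʂ/ (alveolar → retroflex, matching retroflex) — only place changes, and always toward the preceding segment.
The trigger is the preceding segment, so the direction is progressive (perseverative).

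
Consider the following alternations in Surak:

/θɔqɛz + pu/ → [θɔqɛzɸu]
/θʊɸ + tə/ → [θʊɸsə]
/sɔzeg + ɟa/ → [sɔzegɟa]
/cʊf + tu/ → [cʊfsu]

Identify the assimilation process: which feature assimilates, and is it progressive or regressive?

The segment that alternates is /p/, which surfaces as [ɸ] when adjacent to /z/.
/p/ is a stop while /z/ is a fricative; the output [ɸ] is a fricative, matching the trigger — so the feature that spreads is manner.
Place and voice are unchanged, so the assimilation is partial, not total.
The same holds elsewhere in the data: /t/ → [s] after /ɸ/ (stop → fricative, matching a fricative); /t/ → [s] after /f/ (stop → fricative, matching a fricative) — only manner changes, and always toward the preceding segment.
No alternation appears in [sɔzegɟa]: there the adjacent consonants already agree in manner (/ɟ/ and /g/ are both stops), so this form is consistent with the same rule.
The trigger is the preceding segment, so the direction is progressive (perseverative).

progressive manner assimilation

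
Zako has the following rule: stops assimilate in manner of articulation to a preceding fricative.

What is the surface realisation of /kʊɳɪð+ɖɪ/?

The rule targets /ɖ/ (voiced retroflex stop), which sits after the trigger /ð/ (fricative).
Changing only its manner to fricative gives [ʐ] — the voiced retroflex fricative.

[kʊɳɪðʐɪ]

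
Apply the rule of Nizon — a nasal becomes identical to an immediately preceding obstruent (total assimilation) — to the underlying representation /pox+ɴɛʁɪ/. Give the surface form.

[poxxɛʁɪ]

/ɴ/ is the segment targeted by the rule; it sits immediately after /x/, so it assimilates completely and surfaces as [x].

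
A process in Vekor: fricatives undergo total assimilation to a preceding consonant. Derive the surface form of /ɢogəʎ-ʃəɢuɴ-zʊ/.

[ɢogəʎʎəɢuɴɴʊ]

/ʃ/ is the segment targeted by the rule; it sits immediately after /ʎ/, so it assimilates completely and surfaces as [ʎ].
The same rule applies at the second boundary: /z/ → [ɴ] next to /ɴ/.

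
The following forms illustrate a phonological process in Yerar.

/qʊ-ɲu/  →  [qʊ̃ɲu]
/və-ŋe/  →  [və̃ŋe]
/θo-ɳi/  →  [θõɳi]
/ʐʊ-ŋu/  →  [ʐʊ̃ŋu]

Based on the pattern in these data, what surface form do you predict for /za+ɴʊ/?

[zãɴʊ]

The data show regressive nasality assimilation (vowel nasalisation): /ʊ/ → [ʊ̃] before /ɲ/; /ə/ → [ə̃] before /ŋ/; /o/ → [õ] before /ɳ/; /ʊ/ → [ʊ̃] before /ŋ/ — a vowel is nasalised by an immediately following nasal consonant.
The vowel /a/ is adjacent to the following nasal /ɴ/, so it acquires [+nasal] and surfaces as [ã].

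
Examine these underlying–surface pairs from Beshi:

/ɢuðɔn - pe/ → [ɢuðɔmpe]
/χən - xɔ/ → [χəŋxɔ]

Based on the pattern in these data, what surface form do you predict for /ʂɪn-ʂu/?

The data show regressive place assimilation: /n/ → [m] before /p/; /n/ → [ŋ] before /x/. In each pair only place changes, matching the following consonant, while manner and voice stay constant.
The rule targets /n/ (voiced alveolar nasal), which sits before the trigger /ʂ/ (retroflex).
A voiced retroflex nasal is [ɳ], so the surface segment is [ɳ].

[ʂɪɳʂu]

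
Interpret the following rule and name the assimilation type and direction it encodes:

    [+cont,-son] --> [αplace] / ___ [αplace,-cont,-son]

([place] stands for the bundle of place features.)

The rule copies the place features (abbreviated [place]) from the environment onto the target, so the assimilating feature is place.
The conditioning segment sits to the right of the focus bar, meaning the trigger follows the segment that changes — regressive assimilation.

regressive place assimilation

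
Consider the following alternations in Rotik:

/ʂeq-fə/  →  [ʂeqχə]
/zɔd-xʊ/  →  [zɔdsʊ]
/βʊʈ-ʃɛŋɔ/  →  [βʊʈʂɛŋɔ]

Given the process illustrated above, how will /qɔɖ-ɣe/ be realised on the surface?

[qɔɖʐe]

The data show progressive place assimilation: /f/ → [χ] after /q/; /x/ → [s] after /d/; /ʃ/ → [ʂ] after /ʈ/. In each pair only place changes, matching the preceding consonant, while manner and voice stay constant.
/ɣ/ is a voiced velar fricative. The preceding trigger /ɖ/ is retroflex, so /ɣ/ must become retroflex as well.
The voiced retroflex fricative is [ʐ], so /ɣ/ → [ʐ].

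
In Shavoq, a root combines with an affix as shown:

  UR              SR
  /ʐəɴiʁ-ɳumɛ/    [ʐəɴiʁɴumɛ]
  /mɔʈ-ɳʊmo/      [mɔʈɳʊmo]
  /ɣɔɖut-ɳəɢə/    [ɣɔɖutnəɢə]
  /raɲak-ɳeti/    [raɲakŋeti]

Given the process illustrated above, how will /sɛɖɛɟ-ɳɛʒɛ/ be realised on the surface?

[sɛɖɛɟɲɛʒɛ]

The data show progressive place assimilation: /ɳ/ → [ɴ] after /ʁ/; /ɳ/ → [n] after /t/; /ɳ/ → [ŋ] after /k/. In each pair only place changes, matching the preceding consonant, while manner and voice stay constant.
Nothing changes in [mɔʈɳʊmo]: there the adjacent consonants already agree in place (/ɳ/ and /ʈ/ are both retroflex), so this form is consistent with the same rule.
/ɳ/ is a voiced retroflex nasal. The preceding trigger /ɟ/ is palatal, so /ɳ/ must become palatal as well.
The voiced palatal nasal is [ɲ], so /ɳ/ → [ɲ].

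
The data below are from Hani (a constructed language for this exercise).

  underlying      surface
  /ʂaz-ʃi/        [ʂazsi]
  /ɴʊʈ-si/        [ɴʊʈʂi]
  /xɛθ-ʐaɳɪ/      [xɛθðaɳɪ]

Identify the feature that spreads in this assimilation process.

place

The segment that alternates is /ʃ/, which surfaces as [s] when adjacent to /z/.
The change postalveolar → alveolar matches the place of the preceding /z/, identifying this as place assimilation.
The same holds elsewhere in the data: /s/ → [ʂ] after /ʈ/ (alveolar → retroflex, matching retroflex); /ʐ/ → [ð] after /θ/ (retroflex → dental, matching dental) — only place changes, and always toward the preceding segment.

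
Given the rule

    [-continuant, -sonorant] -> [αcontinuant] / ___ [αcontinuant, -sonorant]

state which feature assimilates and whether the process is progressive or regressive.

The shared variable α links the value of [continuant] on the target to that of the neighbouring obstruent. [continuant] distinguishes stops from fricatives — a manner-of-articulation feature — so this is manner assimilation.
The conditioning segment sits to the right of the focus bar, meaning the trigger follows the segment that changes — regressive assimilation.

regressive manner assimilation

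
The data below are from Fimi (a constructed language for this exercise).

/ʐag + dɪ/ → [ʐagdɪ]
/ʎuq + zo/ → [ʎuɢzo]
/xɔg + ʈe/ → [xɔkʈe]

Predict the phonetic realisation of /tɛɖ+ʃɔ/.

[tɛʈʃɔ]

The data show regressive voicing assimilation: /q/ → [ɢ] before /z/; /g/ → [k] before /ʈ/. In each pair only voicing changes, matching the following consonant, while place and manner stay constant.
Nothing changes in [ʐagdɪ]: there the adjacent consonants already agree in voicing (/g/ and /d/ are both voiced), so this form is consistent with the same rule.
/ɖ/ is a voiced retroflex stop. The following trigger /ʃ/ is voiceless, so /ɖ/ must become voiceless as well.
Changing only its voicing to voiceless gives [ʈ] — the voiceless retroflex stop.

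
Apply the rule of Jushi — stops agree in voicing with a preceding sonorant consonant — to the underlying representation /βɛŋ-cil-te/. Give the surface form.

/c/ is a voiceless palatal stop. The preceding trigger /ŋ/ is voiced, so /c/ must become voiced as well.
The voiced palatal stop is [ɟ], so /c/ → [ɟ].
The same rule applies at the second boundary: /t/ → [d] next to /l/.

[βɛŋɟilde]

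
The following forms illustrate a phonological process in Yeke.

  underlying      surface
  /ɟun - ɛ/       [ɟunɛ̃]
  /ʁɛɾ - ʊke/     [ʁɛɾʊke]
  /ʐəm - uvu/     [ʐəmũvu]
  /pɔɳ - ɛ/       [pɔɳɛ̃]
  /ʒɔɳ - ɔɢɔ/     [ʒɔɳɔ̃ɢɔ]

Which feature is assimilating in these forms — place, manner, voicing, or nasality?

nasality

The vowel /ɛ/ surfaces as nasalised [ɛ̃] next to the preceding nasal /n/ — it has acquired the [+nasal] feature of its neighbour.
Likewise in the remaining data: /u/ → [ũ] after /m/; /ɛ/ → [ɛ̃] after /ɳ/; /ɔ/ → [ɔ̃] after /ɳ/ — each time a vowel is nasalised next to a preceding nasal.
No change occurs in [ʁɛɾʊke] because the vowel at the boundary is adjacent to an oral consonant, not a nasal (/ʊ/ next to /ɾ/).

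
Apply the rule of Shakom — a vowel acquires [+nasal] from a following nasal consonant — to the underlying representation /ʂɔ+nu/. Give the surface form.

The vowel /ɔ/ is adjacent to the following nasal /n/, so it acquires [+nasal] and surfaces as [ɔ̃].

[ʂɔ̃nu]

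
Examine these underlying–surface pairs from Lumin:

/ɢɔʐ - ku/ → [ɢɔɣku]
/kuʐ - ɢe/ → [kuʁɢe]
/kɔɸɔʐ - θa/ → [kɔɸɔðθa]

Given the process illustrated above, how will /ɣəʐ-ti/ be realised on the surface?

The data show regressive place assimilation: /ʐ/ → [ɣ] before /k/; /ʐ/ → [ʁ] before /ɢ/; /ʐ/ → [ð] before /θ/. In each pair only place changes, matching the following consonant, while manner and voice stay constant.
/ʐ/ is a voiced retroflex fricative. The following trigger /t/ is alveolar, so /ʐ/ must become alveolar as well.
A voiced alveolar fricative is [z], so the surface segment is [z].

[ɣəzti]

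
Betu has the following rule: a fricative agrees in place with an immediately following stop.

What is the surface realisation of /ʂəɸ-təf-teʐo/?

[ʂəstəsteʐo]

The rule targets /ɸ/ (voiceless bilabial fricative), which sits before the trigger /t/ (alveolar).
A voiceless alveolar fricative is [s], so the surface segment is [s].
The same rule applies at the second boundary: /f/ → [s] next to /t/.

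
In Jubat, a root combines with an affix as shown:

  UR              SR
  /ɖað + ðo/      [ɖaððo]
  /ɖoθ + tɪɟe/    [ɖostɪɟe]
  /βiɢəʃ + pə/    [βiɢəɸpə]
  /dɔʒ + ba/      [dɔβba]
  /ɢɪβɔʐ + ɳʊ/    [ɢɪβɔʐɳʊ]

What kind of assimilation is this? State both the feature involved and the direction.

regressive place assimilation

The segment that alternates is /θ/, which surfaces as [s] when adjacent to /t/.
The change dental → alveolar matches the place of the following /t/, identifying this as place assimilation.
Manner and voice are unchanged, so the assimilation is partial, not total.
Checking the remaining alternations: /ʃ/ → [ɸ] before /p/ (postalveolar → bilabial, matching bilabial); /ʒ/ → [β] before /b/ (postalveolar → bilabial, matching bilabial) — only place changes, and always toward the following segment.
Nothing changes in [ɖaððo], [ɢɪβɔʐɳʊ]: there the adjacent consonants already agree in place (/ð/ and /ð/ are both dental; /ʐ/ and /ɳ/ are both retroflex), so these forms are consistent with the same rule.
Since the segment that changes precedes the conditioning segment, the assimilation is regressive.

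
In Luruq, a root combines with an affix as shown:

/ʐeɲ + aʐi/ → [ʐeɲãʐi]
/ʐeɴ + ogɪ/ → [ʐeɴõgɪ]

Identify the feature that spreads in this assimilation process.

nasality

The vowel /a/ surfaces as nasalised [ã] next to the preceding nasal /ɲ/ — it has acquired the [+nasal] feature of its neighbour.
Likewise in the remaining data: /o/ → [õ] after /ɴ/ — each time a vowel is nasalised next to a preceding nasal.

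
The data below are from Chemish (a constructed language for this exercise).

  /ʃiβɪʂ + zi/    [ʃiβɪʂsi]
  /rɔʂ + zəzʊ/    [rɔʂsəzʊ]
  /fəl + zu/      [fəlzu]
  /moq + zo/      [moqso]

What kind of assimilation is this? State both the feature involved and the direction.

Underlying /z/ is realised as [s] next to /ʂ/; /ʂ/ itself does not change.
/z/ is voiced while /ʂ/ is voiceless; the output [s] is voiceless, matching the trigger — so the feature that spreads is voicing.
Place and manner are unchanged, so the assimilation is partial, not total.
The same holds elsewhere in the data: /z/ → [s] after /q/ (voiced → voiceless, matching voiceless) — only voicing changes, and always toward the preceding segment.
Nothing changes in [fəlzu]: there the adjacent consonants already agree in voicing (/z/ and /l/ are both voiced), so this form is consistent with the same rule.
The trigger is the preceding segment, so the direction is progressive (perseverative).

progressive voicing assimilation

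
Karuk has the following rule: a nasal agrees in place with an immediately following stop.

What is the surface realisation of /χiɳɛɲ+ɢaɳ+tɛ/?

[χiɳɛɴɢantɛ]

The rule targets /ɲ/ (voiced palatal nasal), which sits before the trigger /ɢ/ (uvular).
A voiced uvular nasal is [ɴ], so the surface segment is [ɴ].
The same rule applies at the second boundary: /ɳ/ → [n] next to /t/.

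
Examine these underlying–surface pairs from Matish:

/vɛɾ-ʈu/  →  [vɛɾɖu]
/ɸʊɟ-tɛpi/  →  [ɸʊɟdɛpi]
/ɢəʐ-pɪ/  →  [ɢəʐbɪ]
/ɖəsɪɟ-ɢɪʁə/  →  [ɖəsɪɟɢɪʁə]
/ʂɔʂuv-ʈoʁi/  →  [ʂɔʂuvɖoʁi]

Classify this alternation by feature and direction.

progressive voicing assimilation

Comparing underlying and surface forms, /ʈ/ → [ɖ] is the alternation; the neighbouring /ɾ/ is constant.
The change voiceless → voiced matches the voicing of the preceding /ɾ/, identifying this as voicing assimilation.
Place and manner are unchanged, so the assimilation is partial, not total.
The other alternating forms pattern the same way: /t/ → [d] after /ɟ/ (voiceless → voiced, matching voiced); /p/ → [b] after /ʐ/ (voiceless → voiced, matching voiced); /ʈ/ → [ɖ] after /v/ (voiceless → voiced, matching voiced) — only voicing changes, and always toward the preceding segment.
Nothing changes in [ɖəsɪɟɢɪʁə]: there the adjacent consonants already agree in voicing (/ɢ/ and /ɟ/ are both voiced), so this form is consistent with the same rule.
The trigger is the preceding segment, so the direction is progressive (perseverative).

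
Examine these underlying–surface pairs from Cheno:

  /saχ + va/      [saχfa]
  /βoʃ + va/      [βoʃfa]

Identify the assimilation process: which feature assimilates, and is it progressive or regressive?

Underlying /v/ is realised as [f] next to /χ/; /χ/ itself does not change.
The change voiced → voiceless matches the voicing of the preceding /χ/, identifying this as voicing assimilation.
Place and manner are unchanged, so the assimilation is partial, not total.
Checking the remaining alternation: /v/ → [f] after /ʃ/ (voiced → voiceless, matching voiceless) — only voicing changes, and always toward the preceding segment.
Since the segment that changes follows the conditioning segment, the assimilation is progressive.

progressive voicing assimilation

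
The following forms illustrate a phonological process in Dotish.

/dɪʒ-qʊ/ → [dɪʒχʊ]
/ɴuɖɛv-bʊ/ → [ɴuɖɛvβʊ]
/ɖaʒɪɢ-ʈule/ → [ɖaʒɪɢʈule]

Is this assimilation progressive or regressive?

progressive

Comparing underlying and surface forms, /q/ → [χ] is the alternation; the neighbouring /ʒ/ is constant.
The change stop → fricative matches the manner of the preceding /ʒ/, identifying this as manner assimilation.
The other alternating form patterns the same way: /b/ → [β] after /v/ (stop → fricative, matching a fricative) — only manner changes, and always toward the preceding segment.
No alternation appears in [ɖaʒɪɢʈule]: there the adjacent consonants already agree in manner (/ʈ/ and /ɢ/ are both stops), so this form is consistent with the same rule.
The trigger is the preceding segment, so the direction is progressive (perseverative).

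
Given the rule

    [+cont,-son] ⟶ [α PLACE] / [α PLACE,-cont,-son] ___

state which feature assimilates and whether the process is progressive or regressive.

progressive place assimilation

The shared variable α links the value of the place features (abbreviated [PLACE]) on the target to the same value on the neighbouring segment, so place is the feature that assimilates.
The conditioning segment sits to the left of the focus bar, meaning the trigger precedes the segment that changes — progressive assimilation.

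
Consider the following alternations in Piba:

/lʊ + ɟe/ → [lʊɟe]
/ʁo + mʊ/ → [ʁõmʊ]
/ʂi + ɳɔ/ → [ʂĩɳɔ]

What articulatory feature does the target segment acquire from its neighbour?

The vowel /o/ surfaces as nasalised [õ] next to the following nasal /m/ — it has acquired the [+nasal] feature of its neighbour.
The other form shows the same pattern: /i/ → [ĩ] before /ɳ/ — each time a vowel is nasalised next to a following nasal.
No change occurs in [lʊɟe] because the vowel at the boundary is adjacent to an oral consonant, not a nasal (/ʊ/ next to /ɟ/).

nasality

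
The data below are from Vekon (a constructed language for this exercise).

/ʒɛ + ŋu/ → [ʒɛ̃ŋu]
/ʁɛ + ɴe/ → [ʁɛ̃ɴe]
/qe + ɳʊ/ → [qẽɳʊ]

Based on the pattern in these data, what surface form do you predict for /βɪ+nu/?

[βɪ̃nu]

The data show regressive nasality assimilation (vowel nasalisation): /ɛ/ → [ɛ̃] before /ŋ/; /ɛ/ → [ɛ̃] before /ɴ/; /e/ → [ẽ] before /ɳ/ — a vowel is nasalised by an immediately following nasal consonant.
/ɪ/ sits next to the nasal /n/ and is therefore nasalised to [ɪ̃].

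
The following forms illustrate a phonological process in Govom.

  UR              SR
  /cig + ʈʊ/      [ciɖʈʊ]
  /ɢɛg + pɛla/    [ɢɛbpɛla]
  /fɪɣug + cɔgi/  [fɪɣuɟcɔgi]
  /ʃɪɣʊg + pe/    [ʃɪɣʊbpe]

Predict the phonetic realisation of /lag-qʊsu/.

The data show regressive place assimilation: /g/ → [ɖ] before /ʈ/; /g/ → [b] before /p/; /g/ → [ɟ] before /c/. In each pair only place changes, matching the following consonant, while manner and voice stay constant.
The rule targets /g/ (voiced velar stop), which sits before the trigger /q/ (uvular).
A voiced uvular stop is [ɢ], so the surface segment is [ɢ].

[laɢqʊsu]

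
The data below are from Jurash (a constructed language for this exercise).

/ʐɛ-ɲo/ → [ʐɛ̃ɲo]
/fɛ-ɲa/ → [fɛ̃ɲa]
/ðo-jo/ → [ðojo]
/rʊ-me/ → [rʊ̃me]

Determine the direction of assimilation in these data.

regressive

The vowel /ɛ/ surfaces as nasalised [ɛ̃] next to the following nasal /ɲ/ — it has acquired the [+nasal] feature of its neighbour.
Likewise in the remaining data: /ʊ/ → [ʊ̃] before /m/ — each time a vowel is nasalised next to a following nasal.
No change occurs in [ðojo] because the vowel at the boundary is adjacent to an oral consonant, not a nasal (/o/ next to /j/).
Because the conditioning nasal is to the right of the vowel that changes, the process is regressive (anticipatory).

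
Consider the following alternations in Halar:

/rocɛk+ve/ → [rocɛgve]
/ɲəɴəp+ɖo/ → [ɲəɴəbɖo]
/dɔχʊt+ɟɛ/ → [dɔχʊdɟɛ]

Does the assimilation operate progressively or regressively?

Underlying /k/ is realised as [g] next to /v/; /v/ itself does not change.
The change voiceless → voiced matches the voicing of the following /v/, identifying this as voicing assimilation.
The same holds elsewhere in the data: /p/ → [b] before /ɖ/ (voiceless → voiced, matching voiced); /t/ → [d] before /ɟ/ (voiceless → voiced, matching voiced) — only voicing changes, and always toward the following segment.
The trigger is the following segment, so the direction is regressive (anticipatory).

regressive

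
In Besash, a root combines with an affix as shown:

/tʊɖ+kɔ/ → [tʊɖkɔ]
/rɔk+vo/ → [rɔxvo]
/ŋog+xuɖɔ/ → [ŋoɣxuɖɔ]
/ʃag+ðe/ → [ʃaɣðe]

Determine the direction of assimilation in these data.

regressive

Underlying /k/ is realised as [x] next to /v/; /v/ itself does not change.
The change stop → fricative matches the manner of the following /v/, identifying this as manner assimilation.
The same holds elsewhere in the data: /g/ → [ɣ] before /x/ (stop → fricative, matching a fricative); /g/ → [ɣ] before /ð/ (stop → fricative, matching a fricative) — only manner changes, and always toward the following segment.
No alternation appears in [tʊɖkɔ]: there the adjacent consonants already agree in manner (/ɖ/ and /k/ are both stops), so this form is consistent with the same rule.
Since the segment that changes precedes the conditioning segment, the assimilation is regressive.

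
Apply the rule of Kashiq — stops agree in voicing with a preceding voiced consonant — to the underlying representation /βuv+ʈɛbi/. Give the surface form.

[βuvɖɛbi]

/ʈ/ is a voiceless retroflex stop. The preceding trigger /v/ is voiced, so /ʈ/ must become voiced as well.
The voiced retroflex stop is [ɖ], so /ʈ/ → [ɖ].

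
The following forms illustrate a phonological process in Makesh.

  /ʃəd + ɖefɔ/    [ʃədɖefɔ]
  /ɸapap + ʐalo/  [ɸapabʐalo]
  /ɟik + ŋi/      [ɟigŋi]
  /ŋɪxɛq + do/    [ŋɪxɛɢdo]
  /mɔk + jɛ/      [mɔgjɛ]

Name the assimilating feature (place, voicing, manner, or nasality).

voicing

Comparing underlying and surface forms, /p/ → [b] is the alternation; the neighbouring /ʐ/ is constant.
/p/ is voiceless while /ʐ/ is voiced; the output [b] is voiced, matching the trigger — so the feature that spreads is voicing.
Checking the remaining alternations: /k/ → [g] before /ŋ/ (voiceless → voiced, matching voiced); /q/ → [ɢ] before /d/ (voiceless → voiced, matching voiced); /k/ → [g] before /j/ (voiceless → voiced, matching voiced) — only voicing changes, and always toward the following segment.
Nothing changes in [ʃədɖefɔ]: there the adjacent consonants already agree in voicing (/d/ and /ɖ/ are both voiced), so this form is consistent with the same rule.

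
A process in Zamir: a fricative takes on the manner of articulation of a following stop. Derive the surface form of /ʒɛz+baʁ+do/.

[ʒɛdbaɢdo]

/z/ is a voiced alveolar fricative. The following trigger /b/ is a stop, so /z/ must become a stop as well.
The voiced alveolar stop is [d], so /z/ → [d].
The same rule applies at the second boundary: /ʁ/ → [ɢ] next to /d/.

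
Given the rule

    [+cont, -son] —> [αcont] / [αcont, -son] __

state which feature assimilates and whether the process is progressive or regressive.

The rule copies [cont] (continuancy) from the environment onto the target fricatives; since [±cont] encodes the stop/fricative manner contrast, the assimilating dimension is manner.
Since the environment is written before the underscore, the trigger precedes the target; the direction is progressive.

progressive manner assimilation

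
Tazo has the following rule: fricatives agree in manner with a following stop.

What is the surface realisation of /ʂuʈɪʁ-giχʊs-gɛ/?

[ʂuʈɪɢgiχʊtgɛ]

/ʁ/ is a voiced uvular fricative. The following trigger /g/ is a stop, so /ʁ/ must become a stop as well.
The voiced uvular stop is [ɢ], so /ʁ/ → [ɢ].
At the second juncture, /s/ likewise becomes [t] adjacent to /g/.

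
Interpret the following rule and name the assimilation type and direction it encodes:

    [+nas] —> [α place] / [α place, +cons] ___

progressive place assimilation

The rule copies the place features (abbreviated [place]) from the environment onto the target, so the assimilating feature is place.
Since the environment is written before the underscore, the trigger precedes the target; the direction is progressive.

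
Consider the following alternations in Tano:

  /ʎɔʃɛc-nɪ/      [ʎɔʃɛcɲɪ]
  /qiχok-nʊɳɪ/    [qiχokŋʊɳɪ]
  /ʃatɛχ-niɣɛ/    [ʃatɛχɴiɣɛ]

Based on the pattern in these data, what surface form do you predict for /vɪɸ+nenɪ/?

[vɪɸmenɪ]

The data show progressive place assimilation: /n/ → [ɲ] after /c/; /n/ → [ŋ] after /k/; /n/ → [ɴ] after /χ/. In each pair only place changes, matching the preceding consonant, while manner and voice stay constant.
The rule targets /n/ (voiced alveolar nasal), which sits after the trigger /ɸ/ (bilabial).
Changing only its place to bilabial gives [m] — the voiced bilabial nasal.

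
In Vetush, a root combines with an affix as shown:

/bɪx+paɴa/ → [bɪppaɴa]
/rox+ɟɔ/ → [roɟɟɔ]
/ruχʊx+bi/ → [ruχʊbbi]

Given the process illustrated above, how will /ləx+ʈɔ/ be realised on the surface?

The data show regressive total assimilation (/x/ → [p] before /p/; /x/ → [ɟ] before /ɟ/; /x/ → [b] before /b/): in every case the target segment becomes identical to its following neighbour, copying more than a single feature.
/x/ is the segment targeted by the rule; it sits immediately before /ʈ/, so it assimilates completely and surfaces as [ʈ].

[ləʈʈɔ]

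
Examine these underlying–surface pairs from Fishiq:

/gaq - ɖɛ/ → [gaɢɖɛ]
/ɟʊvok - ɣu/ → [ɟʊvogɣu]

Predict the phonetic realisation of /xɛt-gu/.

[xɛdgu]

The data show regressive voicing assimilation: /q/ → [ɢ] before /ɖ/; /k/ → [g] before /ɣ/. In each pair only voicing changes, matching the following consonant, while place and manner stay constant.
/t/ is a voiceless alveolar stop. The following trigger /g/ is voiced, so /t/ must become voiced as well.
Changing only its voicing to voiced gives [d] — the voiced alveolar stop.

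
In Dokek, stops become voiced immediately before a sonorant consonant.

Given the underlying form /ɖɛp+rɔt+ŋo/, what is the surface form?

/p/ is a voiceless bilabial stop. The following trigger /r/ is voiced, so /p/ must become voiced as well.
The voiced bilabial stop is [b], so /p/ → [b].
The same rule applies at the second boundary: /t/ → [d] next to /ŋ/.

[ɖɛbrɔdŋo]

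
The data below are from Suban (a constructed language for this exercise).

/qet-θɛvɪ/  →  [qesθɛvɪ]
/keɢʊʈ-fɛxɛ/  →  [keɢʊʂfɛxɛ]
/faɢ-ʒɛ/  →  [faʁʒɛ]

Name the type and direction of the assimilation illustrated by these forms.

Underlying /t/ is realised as [s] next to /θ/; /θ/ itself does not change.
/t/ is a stop while /θ/ is a fricative; the output [s] is a fricative, matching the trigger — so the feature that spreads is manner.
Place and voice are unchanged, so the assimilation is partial, not total.
The other alternating forms pattern the same way: /ʈ/ → [ʂ] before /f/ (stop → fricative, matching a fricative); /ɢ/ → [ʁ] before /ʒ/ (stop → fricative, matching a fricative) — only manner changes, and always toward the following segment.
Since the segment that changes precedes the conditioning segment, the assimilation is regressive.

regressive manner assimilation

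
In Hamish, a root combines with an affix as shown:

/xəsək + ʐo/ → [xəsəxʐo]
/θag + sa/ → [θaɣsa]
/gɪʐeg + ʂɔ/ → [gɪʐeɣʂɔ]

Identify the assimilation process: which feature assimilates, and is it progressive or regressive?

regressive manner assimilation

The segment that alternates is /k/, which surfaces as [x] when adjacent to /ʐ/.
/k/ is a stop while /ʐ/ is a fricative; the output [x] is a fricative, matching the trigger — so the feature that spreads is manner.
Place and voice are unchanged, so the assimilation is partial, not total.
Checking the remaining alternations: /g/ → [ɣ] before /s/ (stop → fricative, matching a fricative); /g/ → [ɣ] before /ʂ/ (stop → fricative, matching a fricative) — only manner changes, and always toward the following segment.
The trigger is the following segment, so the direction is regressive (anticipatory).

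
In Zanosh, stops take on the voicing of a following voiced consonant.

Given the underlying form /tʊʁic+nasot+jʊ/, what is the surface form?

[tʊʁiɟnasodjʊ]

The rule targets /c/ (voiceless palatal stop), which sits before the trigger /n/ (voiced).
A voiced palatal stop is [ɟ], so the surface segment is [ɟ].
The same rule applies at the second boundary: /t/ → [d] next to /j/.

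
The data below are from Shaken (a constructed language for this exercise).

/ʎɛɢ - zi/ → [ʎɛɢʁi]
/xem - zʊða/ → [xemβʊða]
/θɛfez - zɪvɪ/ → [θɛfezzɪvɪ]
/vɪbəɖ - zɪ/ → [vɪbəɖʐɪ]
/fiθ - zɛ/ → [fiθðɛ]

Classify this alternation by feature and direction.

Comparing underlying and surface forms, /z/ → [ʁ] is the alternation; the neighbouring /ɢ/ is constant.
The change alveolar → uvular matches the place of the preceding /ɢ/, identifying this as place assimilation.
Manner and voice are unchanged, so the assimilation is partial, not total.
The other alternating forms pattern the same way: /z/ → [β] after /m/ (alveolar → bilabial, matching bilabial); /z/ → [ʐ] after /ɖ/ (alveolar → retroflex, matching retroflex); /z/ → [ð] after /θ/ (alveolar → dental, matching dental) — only place changes, and always toward the preceding segment.
Nothing changes in [θɛfezzɪvɪ]: there the adjacent consonants already agree in place (/z/ and /z/ are both alveolar), so this form is consistent with the same rule.
Since the segment that changes follows the conditioning segment, the assimilation is progressive.

progressive place assimilation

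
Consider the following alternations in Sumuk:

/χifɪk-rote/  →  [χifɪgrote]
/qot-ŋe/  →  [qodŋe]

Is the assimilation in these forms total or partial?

Comparing underlying and surface forms, /k/ → [g] is the alternation; the neighbouring /r/ is constant.
/k/ is voiceless while /r/ is voiced; the output [g] is voiced, matching the trigger — so the feature that spreads is voicing.
Place and manner are unchanged, so the assimilation is partial, not total.
The same holds elsewhere in the data: /t/ → [d] before /ŋ/ (voiceless → voiced, matching voiced) — only voicing changes, and always toward the following segment.

partial assimilation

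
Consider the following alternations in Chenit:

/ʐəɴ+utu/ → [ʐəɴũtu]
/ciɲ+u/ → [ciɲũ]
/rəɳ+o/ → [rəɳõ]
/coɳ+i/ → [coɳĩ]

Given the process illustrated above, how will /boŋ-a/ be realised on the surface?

[boŋã]

The data show progressive nasality assimilation (vowel nasalisation): /u/ → [ũ] after /ɴ/; /u/ → [ũ] after /ɲ/; /o/ → [õ] after /ɳ/; /i/ → [ĩ] after /ɳ/ — a vowel is nasalised by an immediately preceding nasal consonant.
/a/ sits next to the nasal /ŋ/ and is therefore nasalised to [ã].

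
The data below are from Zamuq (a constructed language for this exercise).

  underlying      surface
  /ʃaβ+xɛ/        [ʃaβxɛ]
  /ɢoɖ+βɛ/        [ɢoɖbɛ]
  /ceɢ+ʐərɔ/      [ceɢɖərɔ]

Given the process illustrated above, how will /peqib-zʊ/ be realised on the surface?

[peqibdʊ]

The data show progressive manner assimilation: /β/ → [b] after /ɖ/; /ʐ/ → [ɖ] after /ɢ/. In each pair only manner changes, matching the preceding consonant, while place and voice stay constant.
No alternation appears in [ʃaβxɛ]: there the adjacent consonants already agree in manner (/x/ and /β/ are both fricatives), so this form is consistent with the same rule.
/z/ is a voiced alveolar fricative. The preceding trigger /b/ is a stop, so /z/ must become a stop as well.
Changing only its manner to stop gives [d] — the voiced alveolar stop.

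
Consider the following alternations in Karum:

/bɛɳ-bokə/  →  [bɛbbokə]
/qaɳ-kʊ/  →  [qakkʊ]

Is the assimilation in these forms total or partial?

Underlying /ɳ/ is realised as [b] next to /b/; /b/ itself does not change.
The output [b] is identical to the trigger /b/ — every feature (place, manner, voicing) has been copied — so this is total assimilation.
The remaining alternation confirms this: /ɳ/ → [k] before /k/ — in each case the output is a copy of the following consonant.

total assimilation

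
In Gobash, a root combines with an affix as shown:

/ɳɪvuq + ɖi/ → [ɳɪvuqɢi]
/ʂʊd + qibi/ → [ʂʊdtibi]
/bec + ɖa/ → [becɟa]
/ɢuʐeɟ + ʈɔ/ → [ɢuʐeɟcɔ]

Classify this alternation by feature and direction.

progressive place assimilation

Underlying /ɖ/ is realised as [ɢ] next to /q/; /q/ itself does not change.
The change retroflex → uvular matches the place of the preceding /q/, identifying this as place assimilation.
Manner and voice are unchanged, so the assimilation is partial, not total.
The other alternating forms pattern the same way: /q/ → [t] after /d/ (uvular → alveolar, matching alveolar); /ɖ/ → [ɟ] after /c/ (retroflex → palatal, matching palatal); /ʈ/ → [c] after /ɟ/ (retroflex → palatal, matching palatal) — only place changes, and always toward the preceding segment.
Since the segment that changes follows the conditioning segment, the assimilation is progressive.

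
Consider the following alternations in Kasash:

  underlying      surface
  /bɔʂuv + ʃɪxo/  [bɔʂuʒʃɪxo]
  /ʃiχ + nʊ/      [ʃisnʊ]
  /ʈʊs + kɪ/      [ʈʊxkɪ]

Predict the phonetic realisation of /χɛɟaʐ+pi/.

The data show regressive place assimilation: /v/ → [ʒ] before /ʃ/; /χ/ → [s] before /n/; /s/ → [x] before /k/. In each pair only place changes, matching the following consonant, while manner and voice stay constant.
/ʐ/ is a voiced retroflex fricative. The following trigger /p/ is bilabial, so /ʐ/ must become bilabial as well.
The voiced bilabial fricative is [β], so /ʐ/ → [β].

[χɛɟaβpi]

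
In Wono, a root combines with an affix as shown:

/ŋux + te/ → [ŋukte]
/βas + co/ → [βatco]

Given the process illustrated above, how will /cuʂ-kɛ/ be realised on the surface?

The data show regressive manner assimilation: /x/ → [k] before /t/; /s/ → [t] before /c/. In each pair only manner changes, matching the following consonant, while place and voice stay constant.
/ʂ/ is a voiceless retroflex fricative. The following trigger /k/ is a stop, so /ʂ/ must become a stop as well.
The voiceless retroflex stop is [ʈ], so /ʂ/ → [ʈ].

[cuʈkɛ]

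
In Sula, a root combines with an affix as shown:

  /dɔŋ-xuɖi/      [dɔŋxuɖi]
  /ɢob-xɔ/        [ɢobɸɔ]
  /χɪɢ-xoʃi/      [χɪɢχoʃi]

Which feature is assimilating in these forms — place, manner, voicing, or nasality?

Comparing underlying and surface forms, /x/ → [ɸ] is the alternation; the neighbouring /b/ is constant.
The change velar → bilabial matches the place of the preceding /b/, identifying this as place assimilation.
The same holds elsewhere in the data: /x/ → [χ] after /ɢ/ (velar → uvular, matching uvular) — only place changes, and always toward the preceding segment.
Nothing changes in [dɔŋxuɖi]: there the adjacent consonants already agree in place (/x/ and /ŋ/ are both velar), so this form is consistent with the same rule.

place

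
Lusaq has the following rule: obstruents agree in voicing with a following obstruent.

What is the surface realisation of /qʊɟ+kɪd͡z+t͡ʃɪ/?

[qʊckɪt͡st͡ʃɪ]

The rule targets /ɟ/ (voiced palatal stop), which sits before the trigger /k/ (voiceless).
A voiceless palatal stop is [c], so the surface segment is [c].
At the second juncture, /d͡z/ likewise becomes [t͡s] adjacent to /t͡ʃ/.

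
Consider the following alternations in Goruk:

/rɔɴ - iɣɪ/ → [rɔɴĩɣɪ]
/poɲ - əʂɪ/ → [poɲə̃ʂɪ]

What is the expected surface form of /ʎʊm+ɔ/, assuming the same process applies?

The data show progressive nasality assimilation (vowel nasalisation): /i/ → [ĩ] after /ɴ/; /ə/ → [ə̃] after /ɲ/ — a vowel is nasalised by an immediately preceding nasal consonant.
/ɔ/ sits next to the nasal /m/ and is therefore nasalised to [ɔ̃].

[ʎʊmɔ̃]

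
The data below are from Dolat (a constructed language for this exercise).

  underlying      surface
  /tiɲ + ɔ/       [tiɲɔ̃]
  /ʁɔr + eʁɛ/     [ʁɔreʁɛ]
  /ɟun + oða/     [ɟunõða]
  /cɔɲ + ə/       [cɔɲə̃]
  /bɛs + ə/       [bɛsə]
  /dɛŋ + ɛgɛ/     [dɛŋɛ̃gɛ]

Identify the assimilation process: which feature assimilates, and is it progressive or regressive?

The vowel /ɔ/ surfaces as nasalised [ɔ̃] next to the preceding nasal /ɲ/ — it has acquired the [+nasal] feature of its neighbour.
Likewise in the remaining data: /o/ → [õ] after /n/; /ə/ → [ə̃] after /ɲ/; /ɛ/ → [ɛ̃] after /ŋ/ — each time a vowel is nasalised next to a preceding nasal.
No change occurs in [ʁɔreʁɛ], [bɛsə] because the vowel at the boundary is adjacent to an oral consonant, not a nasal (/e/ next to /r/; /ə/ next to /s/).
Because the conditioning nasal is to the left of the vowel that changes, the process is progressive (perseverative).

progressive nasality assimilation (vowel nasalisation)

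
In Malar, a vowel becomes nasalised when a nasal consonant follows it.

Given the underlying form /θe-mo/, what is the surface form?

/e/ sits next to the nasal /m/ and is therefore nasalised to [ẽ].

[θẽmo]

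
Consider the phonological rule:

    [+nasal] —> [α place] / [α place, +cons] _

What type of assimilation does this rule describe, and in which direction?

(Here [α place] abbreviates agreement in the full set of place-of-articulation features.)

progressive place assimilation

The shared variable α links the value of the place features (abbreviated [place]) on the target to the same value on the neighbouring segment, so place is the feature that assimilates.
The conditioning segment sits to the left of the focus bar, meaning the trigger precedes the segment that changes — progressive assimilation.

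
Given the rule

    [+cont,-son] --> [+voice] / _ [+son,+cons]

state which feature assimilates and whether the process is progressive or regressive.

The structural change is [+voice], and the conditioning segment [+son,+cons] (a sonorant consonant) is itself voiced, so the target comes to share the voicing of its neighbour — voicing assimilation.
The conditioning segment sits to the right of the focus bar, meaning the trigger follows the segment that changes — regressive assimilation.

regressive voicing assimilation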